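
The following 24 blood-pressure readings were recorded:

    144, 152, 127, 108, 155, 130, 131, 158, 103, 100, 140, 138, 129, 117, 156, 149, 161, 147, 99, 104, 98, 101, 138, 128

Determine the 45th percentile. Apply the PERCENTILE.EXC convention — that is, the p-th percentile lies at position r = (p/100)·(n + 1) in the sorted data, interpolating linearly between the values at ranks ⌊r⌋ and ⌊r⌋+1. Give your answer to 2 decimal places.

129.25

Sorted: 98, 99, 100, 101, 103, 104, 108, 117, 127, 128, 129, 130, 131, 138, 138, 140, 144, 147, 149, 152, 155, 156, 158, 161.
n = 24.
r = (45/100)·(24 + 1) = 11.25.
Rank 11 is 129 and rank 12 is 130.
Interpolate: 129 + 0.25·(130 − 129) = 129 + 0.25·1 = 129.25.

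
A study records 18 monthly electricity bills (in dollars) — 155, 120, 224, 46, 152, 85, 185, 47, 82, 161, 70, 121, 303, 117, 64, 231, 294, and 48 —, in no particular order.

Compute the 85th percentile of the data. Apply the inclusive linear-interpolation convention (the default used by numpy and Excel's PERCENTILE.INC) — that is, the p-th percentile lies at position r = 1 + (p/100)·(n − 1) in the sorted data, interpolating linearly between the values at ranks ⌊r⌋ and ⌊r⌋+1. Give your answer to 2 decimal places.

Sorted: 46, 47, 48, 64, 70, 82, 85, 117, 120, 121, 152, 155, 161, 185, 224, 231, 294, 303.
n = 18.
r = 1 + (85/100)·(18 − 1) = 1 + 14.45 = 15.45.
Rank 15 is 224 and rank 16 is 231.
Interpolate: 224 + 0.45·(231 − 224) = 224 + 0.45·7 = 227.15.

227.15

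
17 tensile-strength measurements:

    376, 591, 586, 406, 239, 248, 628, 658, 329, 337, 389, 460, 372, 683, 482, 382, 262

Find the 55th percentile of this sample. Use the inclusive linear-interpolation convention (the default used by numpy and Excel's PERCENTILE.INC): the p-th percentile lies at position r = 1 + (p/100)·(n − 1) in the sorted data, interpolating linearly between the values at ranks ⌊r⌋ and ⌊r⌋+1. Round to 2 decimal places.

402.60

Sorted: 239, 248, 262, 329, 337, 372, 376, 382, 389, 406, 460, 482, 586, 591, 628, 658, 683.
n = 17.
r = 1 + (55/100)·(17 − 1) = 1 + 8.8 = 9.8.
Rank 9 is 389 and rank 10 is 406.
Interpolate: 389 + 0.8·(406 − 389) = 389 + 0.8·17 = 402.6.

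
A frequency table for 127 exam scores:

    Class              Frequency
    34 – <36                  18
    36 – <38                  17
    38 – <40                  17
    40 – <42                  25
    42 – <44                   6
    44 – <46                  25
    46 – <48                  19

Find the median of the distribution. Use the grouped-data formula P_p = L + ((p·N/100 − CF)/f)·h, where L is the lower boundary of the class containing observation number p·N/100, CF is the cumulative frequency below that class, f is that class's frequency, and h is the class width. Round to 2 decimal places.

N = 127; target position k = 50/100 · 127 = 63.5.
Cumulative frequencies: 18, 35, 52, 77, 83, 108, 127.
Observation 63.5 falls in the class 40 – <42.
L = 40, CF = 52, f = 25, h = 2.
P50 = 40 + ((63.5 − 52)/25)·2 = 40 + 0.92 = 40.92.

40.92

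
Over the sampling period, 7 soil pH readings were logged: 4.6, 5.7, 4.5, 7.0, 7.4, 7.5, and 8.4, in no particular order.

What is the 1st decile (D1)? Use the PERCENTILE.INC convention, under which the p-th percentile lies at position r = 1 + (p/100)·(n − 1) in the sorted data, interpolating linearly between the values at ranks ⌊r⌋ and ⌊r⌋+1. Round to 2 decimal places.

Sorted: 4.5, 4.6, 5.7, 7.0, 7.4, 7.5, 8.4.
n = 7.
r = 1 + (10/100)·(7 − 1) = 1 + 0.6 = 1.6.
Rank 1 is 4.5 and rank 2 is 4.6.
Interpolate: 4.5 + 0.6·(4.6 − 4.5) = 4.5 + 0.6·0.1 = 4.56.

4.56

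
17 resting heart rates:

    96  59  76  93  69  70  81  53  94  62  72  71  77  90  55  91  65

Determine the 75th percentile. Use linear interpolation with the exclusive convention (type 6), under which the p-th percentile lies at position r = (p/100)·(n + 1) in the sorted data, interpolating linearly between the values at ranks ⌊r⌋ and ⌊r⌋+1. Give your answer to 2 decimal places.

90.50

Sorted: 53, 55, 59, 62, 65, 69, 70, 71, 72, 76, 77, 81, 90, 91, 93, 94, 96.
n = 17.
r = (75/100)·(17 + 1) = 13.5.
Rank 13 is 90 and rank 14 is 91.
Interpolate: 90 + 0.5·(91 − 90) = 90 + 0.5·1 = 90.5.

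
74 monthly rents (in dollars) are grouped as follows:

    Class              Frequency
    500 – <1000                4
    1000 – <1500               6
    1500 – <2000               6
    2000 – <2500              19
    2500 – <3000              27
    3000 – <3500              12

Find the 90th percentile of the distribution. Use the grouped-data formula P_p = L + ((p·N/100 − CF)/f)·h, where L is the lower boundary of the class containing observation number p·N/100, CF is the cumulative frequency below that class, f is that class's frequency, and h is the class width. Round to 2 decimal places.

3191.67

N = 74; target position k = 90/100 · 74 = 66.6.
Cumulative frequencies: 4, 10, 16, 35, 62, 74.
Observation 66.6 falls in the class 3000 – <3500.
L = 3000, CF = 62, f = 12, h = 500.
P90 = 3000 + ((66.6 − 62)/12)·500 = 3000 + 191.667 = 3191.67.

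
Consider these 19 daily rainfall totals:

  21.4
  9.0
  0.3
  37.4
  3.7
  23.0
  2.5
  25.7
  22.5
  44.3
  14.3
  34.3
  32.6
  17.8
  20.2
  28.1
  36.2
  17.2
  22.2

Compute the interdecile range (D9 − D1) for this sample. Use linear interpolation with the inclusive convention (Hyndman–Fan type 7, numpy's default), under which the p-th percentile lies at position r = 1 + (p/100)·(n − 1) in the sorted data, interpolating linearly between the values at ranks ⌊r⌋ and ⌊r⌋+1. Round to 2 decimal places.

32.98

Sorted: 0.3, 2.5, 3.7, 9.0, 14.3, 17.2, 17.8, 20.2, 21.4, 22.2, 22.5, 23.0, 25.7, 28.1, 32.6, 34.3, 36.2, 37.4, 44.3.
n = 19.
P10: r = 2.8; ranks 2–3 are 2.5, 3.7; interpolating gives 3.46.
P90: r = 17.2; ranks 17–18 are 36.2, 37.4; interpolating gives 36.44.
Difference: 36.44 − 3.46 = 32.98.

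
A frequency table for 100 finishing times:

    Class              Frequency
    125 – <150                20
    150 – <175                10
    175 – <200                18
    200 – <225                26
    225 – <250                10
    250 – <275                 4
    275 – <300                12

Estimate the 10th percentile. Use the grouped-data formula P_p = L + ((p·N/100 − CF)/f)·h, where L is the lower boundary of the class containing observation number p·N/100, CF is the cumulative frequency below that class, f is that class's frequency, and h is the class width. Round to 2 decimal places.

N = 100; target position k = 10/100 · 100 = 10.
Cumulative frequencies: 20, 30, 48, 74, 84, 88, 100.
Observation 10 falls in the class 125 – <150.
L = 125, CF = 0, f = 20, h = 25.
P10 = 125 + ((10 − 0)/20)·25 = 125 + 12.5 = 137.5.

137.50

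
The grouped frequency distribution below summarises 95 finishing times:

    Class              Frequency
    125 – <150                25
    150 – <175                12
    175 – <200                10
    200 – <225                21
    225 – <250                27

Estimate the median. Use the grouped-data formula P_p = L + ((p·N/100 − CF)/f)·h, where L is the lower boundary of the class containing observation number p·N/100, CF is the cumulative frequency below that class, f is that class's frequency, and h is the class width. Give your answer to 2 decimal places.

200.60

N = 95; target position k = 50/100 · 95 = 47.5.
Cumulative frequencies: 25, 37, 47, 68, 95.
Observation 47.5 falls in the class 200 – <225.
L = 200, CF = 47, f = 21, h = 25.
P50 = 200 + ((47.5 − 47)/21)·25 = 200 + 0.595238 = 200.595.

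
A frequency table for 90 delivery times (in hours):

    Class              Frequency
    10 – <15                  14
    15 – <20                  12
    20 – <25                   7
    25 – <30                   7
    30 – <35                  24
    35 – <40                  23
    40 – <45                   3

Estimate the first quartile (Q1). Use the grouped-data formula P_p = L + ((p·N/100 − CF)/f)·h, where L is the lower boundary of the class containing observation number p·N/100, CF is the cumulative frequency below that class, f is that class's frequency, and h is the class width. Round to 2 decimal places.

18.54

N = 90; target position k = 25/100 · 90 = 22.5.
Cumulative frequencies: 14, 26, 33, 40, 64, 87, 90.
Observation 22.5 falls in the class 15 – <20.
L = 15, CF = 14, f = 12, h = 5.
P25 = 15 + ((22.5 − 14)/12)·5 = 15 + 3.54167 = 18.5417.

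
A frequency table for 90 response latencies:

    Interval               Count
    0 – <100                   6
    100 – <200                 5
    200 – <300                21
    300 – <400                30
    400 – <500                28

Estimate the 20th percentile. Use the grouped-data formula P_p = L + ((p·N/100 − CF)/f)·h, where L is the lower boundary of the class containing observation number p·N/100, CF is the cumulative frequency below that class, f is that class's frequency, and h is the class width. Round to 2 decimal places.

N = 90; target position k = 20/100 · 90 = 18.
Cumulative frequencies: 6, 11, 32, 62, 90.
Observation 18 falls in the class 200 – <300.
L = 200, CF = 11, f = 21, h = 100.
P20 = 200 + ((18 − 11)/21)·100 = 200 + 33.3333 = 233.333.

233.33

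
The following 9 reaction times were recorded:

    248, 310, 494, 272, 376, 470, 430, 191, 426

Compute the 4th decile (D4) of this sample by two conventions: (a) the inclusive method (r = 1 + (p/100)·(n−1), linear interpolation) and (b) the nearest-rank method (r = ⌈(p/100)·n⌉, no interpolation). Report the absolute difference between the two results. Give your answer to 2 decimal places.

13.20

Sorted: 191, 248, 272, 310, 376, 426, 430, 470, 494.
n = 9.
(a) r = 4.2; between ranks 4 (310) and 5 (376): 323.2.
(b) the nearest-rank method: rank 4 → 310.
|323.2 − 310| = 13.2.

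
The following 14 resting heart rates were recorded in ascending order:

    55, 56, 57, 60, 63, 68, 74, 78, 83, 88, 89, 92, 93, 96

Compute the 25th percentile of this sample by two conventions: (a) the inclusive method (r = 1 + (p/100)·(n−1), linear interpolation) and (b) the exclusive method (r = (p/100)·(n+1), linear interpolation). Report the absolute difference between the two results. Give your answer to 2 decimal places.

1.50

n = 14.
(a) r = 4.25; between ranks 4 (60) and 5 (63): 60.75.
(b) r = 3.75; between ranks 3 (57) and 4 (60): 59.25.
|60.75 − 59.25| = 1.5.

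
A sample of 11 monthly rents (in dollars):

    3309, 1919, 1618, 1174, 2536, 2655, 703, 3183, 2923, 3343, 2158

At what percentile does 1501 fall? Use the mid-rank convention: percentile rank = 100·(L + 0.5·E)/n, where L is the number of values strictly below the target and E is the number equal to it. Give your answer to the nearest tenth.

18.2

Sorted: 703, 1174, 1618, 1919, 2158, 2536, 2655, 2923, 3183, 3309, 3343.
Count below 1501: L = 2; count equal: E = 0; n = 11.
Percentile rank = 100·(2 + 0.5·0)/11 = 100·2/11 = 18.18.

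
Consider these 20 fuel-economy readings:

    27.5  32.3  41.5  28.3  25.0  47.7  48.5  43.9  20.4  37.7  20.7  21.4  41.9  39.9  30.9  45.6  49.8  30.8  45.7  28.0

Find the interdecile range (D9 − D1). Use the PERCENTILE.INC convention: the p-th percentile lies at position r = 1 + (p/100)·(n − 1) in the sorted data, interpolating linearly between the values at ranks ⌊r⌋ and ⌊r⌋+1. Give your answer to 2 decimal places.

Sorted: 20.4, 20.7, 21.4, 25.0, 27.5, 28.0, 28.3, 30.8, 30.9, 32.3, 37.7, 39.9, 41.5, 41.9, 43.9, 45.6, 45.7, 47.7, 48.5, 49.8.
n = 20.
P10: r = 2.9; ranks 2–3 are 20.7, 21.4; interpolating gives 21.33.
P90: r = 18.1; ranks 18–19 are 47.7, 48.5; interpolating gives 47.78.
Difference: 47.78 − 21.33 = 26.45.

26.45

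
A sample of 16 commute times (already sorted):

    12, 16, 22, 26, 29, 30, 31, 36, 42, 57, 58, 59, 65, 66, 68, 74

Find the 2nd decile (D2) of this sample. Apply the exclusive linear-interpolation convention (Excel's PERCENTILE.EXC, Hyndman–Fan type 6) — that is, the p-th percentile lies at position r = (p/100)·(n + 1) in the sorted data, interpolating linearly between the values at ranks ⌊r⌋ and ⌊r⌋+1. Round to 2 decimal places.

23.60

n = 16.
r = (20/100)·(16 + 1) = 3.4.
Rank 3 is 22 and rank 4 is 26.
Interpolate: 22 + 0.4·(26 − 22) = 22 + 0.4·4 = 23.6.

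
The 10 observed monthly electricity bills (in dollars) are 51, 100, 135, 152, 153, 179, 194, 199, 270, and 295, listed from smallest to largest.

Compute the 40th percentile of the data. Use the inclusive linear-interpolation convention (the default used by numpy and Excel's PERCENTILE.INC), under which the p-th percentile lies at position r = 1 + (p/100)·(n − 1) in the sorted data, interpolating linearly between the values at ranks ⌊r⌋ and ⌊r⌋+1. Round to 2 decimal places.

152.60

n = 10.
r = 1 + (40/100)·(10 − 1) = 1 + 3.6 = 4.6.
Rank 4 is 152 and rank 5 is 153.
Interpolate: 152 + 0.6·(153 − 152) = 152 + 0.6·1 = 152.6.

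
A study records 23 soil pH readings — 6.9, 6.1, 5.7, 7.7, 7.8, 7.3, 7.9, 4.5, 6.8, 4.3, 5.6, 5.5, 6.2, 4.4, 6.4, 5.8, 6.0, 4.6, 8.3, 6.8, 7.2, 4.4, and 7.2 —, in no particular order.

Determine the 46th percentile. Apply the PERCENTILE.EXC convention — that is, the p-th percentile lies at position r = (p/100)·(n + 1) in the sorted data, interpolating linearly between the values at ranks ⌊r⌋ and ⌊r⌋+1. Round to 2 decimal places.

Sorted: 4.3, 4.4, 4.4, 4.5, 4.6, 5.5, 5.6, 5.7, 5.8, 6.0, 6.1, 6.2, 6.4, 6.8, 6.8, 6.9, 7.2, 7.2, 7.3, 7.7, 7.8, 7.9, 8.3.
n = 23.
r = (46/100)·(23 + 1) = 11.04.
Rank 11 is 6.1 and rank 12 is 6.2.
Interpolate: 6.1 + 0.04·(6.2 − 6.1) = 6.1 + 0.04·0.1 = 6.104.

6.10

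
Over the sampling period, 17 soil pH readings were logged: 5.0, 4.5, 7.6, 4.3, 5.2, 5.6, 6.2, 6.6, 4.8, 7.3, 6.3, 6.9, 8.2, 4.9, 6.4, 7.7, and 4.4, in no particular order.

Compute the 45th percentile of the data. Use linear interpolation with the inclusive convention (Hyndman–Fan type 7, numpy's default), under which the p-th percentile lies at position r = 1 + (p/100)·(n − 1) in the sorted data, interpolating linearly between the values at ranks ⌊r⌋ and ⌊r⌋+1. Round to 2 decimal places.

Sorted: 4.3, 4.4, 4.5, 4.8, 4.9, 5.0, 5.2, 5.6, 6.2, 6.3, 6.4, 6.6, 6.9, 7.3, 7.6, 7.7, 8.2.
n = 17.
r = 1 + (45/100)·(17 − 1) = 1 + 7.2 = 8.2.
Rank 8 is 5.6 and rank 9 is 6.2.
Interpolate: 5.6 + 0.2·(6.2 − 5.6) = 5.6 + 0.2·0.6 = 5.72.

5.72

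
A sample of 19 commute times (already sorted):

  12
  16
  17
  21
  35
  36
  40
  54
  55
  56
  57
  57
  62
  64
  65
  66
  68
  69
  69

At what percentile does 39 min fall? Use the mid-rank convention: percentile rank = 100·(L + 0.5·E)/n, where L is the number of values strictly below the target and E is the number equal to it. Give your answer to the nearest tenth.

31.6

Count below 39: L = 6; count equal: E = 0; n = 19.
Percentile rank = 100·(6 + 0.5·0)/19 = 100·6/19 = 31.58.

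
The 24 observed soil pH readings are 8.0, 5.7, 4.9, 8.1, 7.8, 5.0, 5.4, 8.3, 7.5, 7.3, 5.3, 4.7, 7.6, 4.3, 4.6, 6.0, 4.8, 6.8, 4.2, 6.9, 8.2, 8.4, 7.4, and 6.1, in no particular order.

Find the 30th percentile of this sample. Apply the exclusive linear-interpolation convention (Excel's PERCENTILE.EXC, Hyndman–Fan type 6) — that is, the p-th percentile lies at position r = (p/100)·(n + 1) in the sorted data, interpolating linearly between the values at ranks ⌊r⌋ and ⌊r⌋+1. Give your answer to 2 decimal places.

Sorted: 4.2, 4.3, 4.6, 4.7, 4.8, 4.9, 5.0, 5.3, 5.4, 5.7, 6.0, 6.1, 6.8, 6.9, 7.3, 7.4, 7.5, 7.6, 7.8, 8.0, 8.1, 8.2, 8.3, 8.4.
n = 24.
r = (30/100)·(24 + 1) = 7.5.
Rank 7 is 5.0 and rank 8 is 5.3.
Interpolate: 5.0 + 0.5·(5.3 − 5.0) = 5.0 + 0.5·0.3 = 5.15.

5.15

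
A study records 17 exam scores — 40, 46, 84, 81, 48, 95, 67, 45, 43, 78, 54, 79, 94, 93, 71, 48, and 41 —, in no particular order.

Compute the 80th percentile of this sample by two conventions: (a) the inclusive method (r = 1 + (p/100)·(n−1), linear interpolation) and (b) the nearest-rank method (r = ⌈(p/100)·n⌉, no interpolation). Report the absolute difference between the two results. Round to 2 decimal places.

0.60

Sorted: 40, 41, 43, 45, 46, 48, 48, 54, 67, 71, 78, 79, 81, 84, 93, 94, 95.
n = 17.
(a) r = 13.8; between ranks 13 (81) and 14 (84): 83.4.
(b) the nearest-rank method: rank 14 → 84.
|83.4 − 84| = 0.6.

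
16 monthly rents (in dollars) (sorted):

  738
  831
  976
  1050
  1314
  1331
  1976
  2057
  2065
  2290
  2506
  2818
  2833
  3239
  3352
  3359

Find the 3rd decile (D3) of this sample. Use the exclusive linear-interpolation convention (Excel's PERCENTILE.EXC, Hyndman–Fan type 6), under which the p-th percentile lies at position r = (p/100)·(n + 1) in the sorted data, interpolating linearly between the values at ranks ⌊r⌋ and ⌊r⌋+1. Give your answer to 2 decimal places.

1315.70

n = 16.
r = (30/100)·(16 + 1) = 5.1.
Rank 5 is 1314 and rank 6 is 1331.
Interpolate: 1314 + 0.1·(1331 − 1314) = 1314 + 0.1·17 = 1315.7.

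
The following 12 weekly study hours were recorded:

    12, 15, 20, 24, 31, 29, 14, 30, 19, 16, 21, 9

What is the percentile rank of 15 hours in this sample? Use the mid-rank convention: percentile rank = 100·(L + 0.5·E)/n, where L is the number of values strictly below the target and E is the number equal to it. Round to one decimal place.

Sorted: 9, 12, 14, 15, 16, 19, 20, 21, 24, 29, 30, 31.
Count below 15: L = 3; count equal: E = 1; n = 12.
Percentile rank = 100·(3 + 0.5·1)/12 = 100·3.5/12 = 29.17.

29.2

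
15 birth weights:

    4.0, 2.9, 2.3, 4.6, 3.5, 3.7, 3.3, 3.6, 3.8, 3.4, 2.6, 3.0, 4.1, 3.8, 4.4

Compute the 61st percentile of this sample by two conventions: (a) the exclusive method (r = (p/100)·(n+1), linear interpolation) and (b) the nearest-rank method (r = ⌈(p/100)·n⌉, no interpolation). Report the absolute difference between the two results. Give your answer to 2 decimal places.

0.02

Sorted: 2.3, 2.6, 2.9, 3.0, 3.3, 3.4, 3.5, 3.6, 3.7, 3.8, 3.8, 4.0, 4.1, 4.4, 4.6.
n = 15.
(a) r = 9.76; between ranks 9 (3.7) and 10 (3.8): 3.776.
(b) the nearest-rank method: rank 10 → 3.8.
|3.776 − 3.8| = 0.024.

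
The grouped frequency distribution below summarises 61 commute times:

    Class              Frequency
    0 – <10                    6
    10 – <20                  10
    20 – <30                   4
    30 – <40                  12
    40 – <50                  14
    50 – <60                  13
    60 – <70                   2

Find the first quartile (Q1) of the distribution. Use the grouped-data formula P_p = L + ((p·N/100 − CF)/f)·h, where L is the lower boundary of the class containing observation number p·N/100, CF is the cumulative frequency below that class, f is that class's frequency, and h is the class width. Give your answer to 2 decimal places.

19.25

N = 61; target position k = 25/100 · 61 = 15.25.
Cumulative frequencies: 6, 16, 20, 32, 46, 59, 61.
Observation 15.25 falls in the class 10 – <20.
L = 10, CF = 6, f = 10, h = 10.
P25 = 10 + ((15.25 − 6)/10)·10 = 10 + 9.25 = 19.25.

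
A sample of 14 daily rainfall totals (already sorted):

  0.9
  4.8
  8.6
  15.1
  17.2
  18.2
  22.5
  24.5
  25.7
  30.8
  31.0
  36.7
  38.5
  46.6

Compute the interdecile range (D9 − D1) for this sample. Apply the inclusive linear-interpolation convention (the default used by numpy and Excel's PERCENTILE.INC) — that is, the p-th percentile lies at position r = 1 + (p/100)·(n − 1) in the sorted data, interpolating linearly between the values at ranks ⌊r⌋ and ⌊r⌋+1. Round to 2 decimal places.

32.02

n = 14.
P10: r = 2.3; ranks 2–3 are 4.8, 8.6; interpolating gives 5.94.
P90: r = 12.7; ranks 12–13 are 36.7, 38.5; interpolating gives 37.96.
Difference: 37.96 − 5.94 = 32.02.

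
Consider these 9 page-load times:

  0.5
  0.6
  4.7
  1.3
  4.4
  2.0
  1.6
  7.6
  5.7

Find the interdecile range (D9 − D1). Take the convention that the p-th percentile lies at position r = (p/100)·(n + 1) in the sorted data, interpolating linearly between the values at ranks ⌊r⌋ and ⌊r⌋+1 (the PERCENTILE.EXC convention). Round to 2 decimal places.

Sorted: 0.5, 0.6, 1.3, 1.6, 2.0, 4.4, 4.7, 5.7, 7.6.
n = 9.
P10: r = 1 (integer) → 0.5.
P90: r = 9 (integer) → 7.6.
Difference: 7.6 − 0.5 = 7.1.

7.10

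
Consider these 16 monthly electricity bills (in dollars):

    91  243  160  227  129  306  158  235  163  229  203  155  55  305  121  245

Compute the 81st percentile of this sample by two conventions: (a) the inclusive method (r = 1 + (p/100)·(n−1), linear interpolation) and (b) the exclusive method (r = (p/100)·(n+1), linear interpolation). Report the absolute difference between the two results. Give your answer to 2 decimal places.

Sorted: 55, 91, 121, 129, 155, 158, 160, 163, 203, 227, 229, 235, 243, 245, 305, 306.
n = 16.
(a) r = 13.15; between ranks 13 (243) and 14 (245): 243.3.
(b) r = 13.77; between ranks 13 (243) and 14 (245): 244.54.
|243.3 − 244.54| = 1.24.

1.24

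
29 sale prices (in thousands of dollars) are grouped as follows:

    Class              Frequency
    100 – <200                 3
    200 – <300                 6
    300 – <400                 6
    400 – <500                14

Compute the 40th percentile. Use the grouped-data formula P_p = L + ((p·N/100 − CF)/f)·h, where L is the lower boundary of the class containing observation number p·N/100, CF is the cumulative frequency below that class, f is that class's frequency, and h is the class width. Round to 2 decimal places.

343.33

N = 29; target position k = 40/100 · 29 = 11.6.
Cumulative frequencies: 3, 9, 15, 29.
Observation 11.6 falls in the class 300 – <400.
L = 300, CF = 9, f = 6, h = 100.
P40 = 300 + ((11.6 − 9)/6)·100 = 300 + 43.3333 = 343.333.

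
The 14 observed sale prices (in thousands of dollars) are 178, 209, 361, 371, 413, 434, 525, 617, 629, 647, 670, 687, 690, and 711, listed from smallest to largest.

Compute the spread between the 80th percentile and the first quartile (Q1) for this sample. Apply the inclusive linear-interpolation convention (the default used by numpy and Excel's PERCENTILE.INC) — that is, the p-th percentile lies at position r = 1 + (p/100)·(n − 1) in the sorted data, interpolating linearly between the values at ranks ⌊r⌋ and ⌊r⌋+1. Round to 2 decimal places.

n = 14.
P25: r = 4.25; ranks 4–5 are 371, 413; interpolating gives 381.5.
P80: r = 11.4; ranks 11–12 are 670, 687; interpolating gives 676.8.
Difference: 676.8 − 381.5 = 295.3.

295.30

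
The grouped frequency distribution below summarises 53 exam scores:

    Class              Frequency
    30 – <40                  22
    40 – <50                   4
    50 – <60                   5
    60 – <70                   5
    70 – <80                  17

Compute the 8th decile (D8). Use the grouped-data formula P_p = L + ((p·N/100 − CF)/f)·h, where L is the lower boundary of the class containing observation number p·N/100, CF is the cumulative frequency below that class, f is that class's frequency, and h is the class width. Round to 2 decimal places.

73.76

N = 53; target position k = 80/100 · 53 = 42.4.
Cumulative frequencies: 22, 26, 31, 36, 53.
Observation 42.4 falls in the class 70 – <80.
L = 70, CF = 36, f = 17, h = 10.
P80 = 70 + ((42.4 − 36)/17)·10 = 70 + 3.76471 = 73.7647.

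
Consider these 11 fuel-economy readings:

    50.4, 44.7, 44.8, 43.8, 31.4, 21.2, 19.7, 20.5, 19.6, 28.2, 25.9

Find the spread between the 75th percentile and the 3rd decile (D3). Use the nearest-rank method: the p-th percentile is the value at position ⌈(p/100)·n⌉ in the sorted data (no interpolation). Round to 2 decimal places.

23.50

Sorted: 19.6, 19.7, 20.5, 21.2, 25.9, 28.2, 31.4, 43.8, 44.7, 44.8, 50.4.
n = 11.
P30: rank ⌈30/100·11⌉ = 4 → 21.2.
P75: rank ⌈75/100·11⌉ = 9 → 44.7.
Difference: 44.7 − 21.2 = 23.5.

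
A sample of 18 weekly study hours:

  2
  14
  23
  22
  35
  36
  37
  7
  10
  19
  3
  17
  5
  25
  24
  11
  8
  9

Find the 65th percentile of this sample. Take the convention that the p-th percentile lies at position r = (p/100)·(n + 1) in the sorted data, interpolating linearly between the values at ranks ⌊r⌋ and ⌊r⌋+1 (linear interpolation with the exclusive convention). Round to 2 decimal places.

Sorted: 2, 3, 5, 7, 8, 9, 10, 11, 14, 17, 19, 22, 23, 24, 25, 35, 36, 37.
n = 18.
r = (65/100)·(18 + 1) = 12.35.
Rank 12 is 22 and rank 13 is 23.
Interpolate: 22 + 0.35·(23 − 22) = 22 + 0.35·1 = 22.35.

22.35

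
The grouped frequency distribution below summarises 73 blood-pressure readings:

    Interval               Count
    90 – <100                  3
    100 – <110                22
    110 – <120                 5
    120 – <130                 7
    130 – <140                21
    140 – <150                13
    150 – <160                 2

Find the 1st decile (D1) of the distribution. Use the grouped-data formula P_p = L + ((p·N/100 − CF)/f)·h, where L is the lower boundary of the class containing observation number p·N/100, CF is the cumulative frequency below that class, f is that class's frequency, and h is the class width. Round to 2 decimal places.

101.95

N = 73; target position k = 10/100 · 73 = 7.3.
Cumulative frequencies: 3, 25, 30, 37, 58, 71, 73.
Observation 7.3 falls in the class 100 – <110.
L = 100, CF = 3, f = 22, h = 10.
P10 = 100 + ((7.3 − 3)/22)·10 = 100 + 1.95455 = 101.955.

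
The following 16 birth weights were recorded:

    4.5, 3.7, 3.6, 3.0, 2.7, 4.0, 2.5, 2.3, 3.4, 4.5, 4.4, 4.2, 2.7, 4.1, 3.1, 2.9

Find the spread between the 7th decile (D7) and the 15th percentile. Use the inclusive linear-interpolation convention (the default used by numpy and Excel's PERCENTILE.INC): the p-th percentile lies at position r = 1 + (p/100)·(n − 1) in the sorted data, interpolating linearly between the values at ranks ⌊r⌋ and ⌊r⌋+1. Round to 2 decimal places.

1.35

Sorted: 2.3, 2.5, 2.7, 2.7, 2.9, 3.0, 3.1, 3.4, 3.6, 3.7, 4.0, 4.1, 4.2, 4.4, 4.5, 4.5.
n = 16.
P15: r = 3.25; ranks 3–4 are 2.7, 2.7; interpolating gives 2.7.
P70: r = 11.5; ranks 11–12 are 4.0, 4.1; interpolating gives 4.05.
Difference: 4.05 − 2.7 = 1.35.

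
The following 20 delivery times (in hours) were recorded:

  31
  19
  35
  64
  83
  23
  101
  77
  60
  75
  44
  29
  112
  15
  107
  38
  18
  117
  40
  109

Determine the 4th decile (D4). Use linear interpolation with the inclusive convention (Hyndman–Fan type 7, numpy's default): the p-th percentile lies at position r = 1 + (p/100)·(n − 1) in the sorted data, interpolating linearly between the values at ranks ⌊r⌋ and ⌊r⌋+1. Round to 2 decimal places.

Sorted: 15, 18, 19, 23, 29, 31, 35, 38, 40, 44, 60, 64, 75, 77, 83, 101, 107, 109, 112, 117.
n = 20.
r = 1 + (40/100)·(20 − 1) = 1 + 7.6 = 8.6.
Rank 8 is 38 and rank 9 is 40.
Interpolate: 38 + 0.6·(40 − 38) = 38 + 0.6·2 = 39.2.

39.20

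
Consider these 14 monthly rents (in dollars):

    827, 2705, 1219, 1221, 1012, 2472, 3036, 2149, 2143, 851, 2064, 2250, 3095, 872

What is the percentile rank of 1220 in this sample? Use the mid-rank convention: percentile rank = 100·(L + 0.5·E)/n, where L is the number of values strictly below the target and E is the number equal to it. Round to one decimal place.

Sorted: 827, 851, 872, 1012, 1219, 1221, 2064, 2143, 2149, 2250, 2472, 2705, 3036, 3095.
Count below 1220: L = 5; count equal: E = 0; n = 14.
Percentile rank = 100·(5 + 0.5·0)/14 = 100·5/14 = 35.71.

35.7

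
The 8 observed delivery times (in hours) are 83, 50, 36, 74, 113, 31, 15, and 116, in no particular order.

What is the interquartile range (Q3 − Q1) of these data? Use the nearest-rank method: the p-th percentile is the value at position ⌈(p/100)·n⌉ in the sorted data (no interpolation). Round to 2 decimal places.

52.00

Sorted: 15, 31, 36, 50, 74, 83, 113, 116.
n = 8.
P25: rank ⌈25/100·8⌉ = 2 → 31.
P75: rank ⌈75/100·8⌉ = 6 → 83.
Difference: 83 − 31 = 52.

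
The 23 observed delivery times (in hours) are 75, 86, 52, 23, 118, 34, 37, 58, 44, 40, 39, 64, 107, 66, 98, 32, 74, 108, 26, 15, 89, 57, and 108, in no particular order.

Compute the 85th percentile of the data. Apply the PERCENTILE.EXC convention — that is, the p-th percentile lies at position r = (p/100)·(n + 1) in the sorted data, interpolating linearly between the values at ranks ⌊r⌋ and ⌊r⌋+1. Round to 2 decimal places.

Sorted: 15, 23, 26, 32, 34, 37, 39, 40, 44, 52, 57, 58, 64, 66, 74, 75, 86, 89, 98, 107, 108, 108, 118.
n = 23.
r = (85/100)·(23 + 1) = 20.4.
Rank 20 is 107 and rank 21 is 108.
Interpolate: 107 + 0.4·(108 − 107) = 107 + 0.4·1 = 107.4.

107.40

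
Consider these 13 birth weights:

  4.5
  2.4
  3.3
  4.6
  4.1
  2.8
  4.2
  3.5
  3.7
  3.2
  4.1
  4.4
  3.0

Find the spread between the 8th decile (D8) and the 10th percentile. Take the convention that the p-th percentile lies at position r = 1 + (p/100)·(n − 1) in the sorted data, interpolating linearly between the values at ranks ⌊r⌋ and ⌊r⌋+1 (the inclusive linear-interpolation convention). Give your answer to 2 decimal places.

1.48

Sorted: 2.4, 2.8, 3.0, 3.2, 3.3, 3.5, 3.7, 4.1, 4.1, 4.2, 4.4, 4.5, 4.6.
n = 13.
P10: r = 2.2; ranks 2–3 are 2.8, 3.0; interpolating gives 2.84.
P80: r = 10.6; ranks 10–11 are 4.2, 4.4; interpolating gives 4.32.
Difference: 4.32 − 2.84 = 1.48.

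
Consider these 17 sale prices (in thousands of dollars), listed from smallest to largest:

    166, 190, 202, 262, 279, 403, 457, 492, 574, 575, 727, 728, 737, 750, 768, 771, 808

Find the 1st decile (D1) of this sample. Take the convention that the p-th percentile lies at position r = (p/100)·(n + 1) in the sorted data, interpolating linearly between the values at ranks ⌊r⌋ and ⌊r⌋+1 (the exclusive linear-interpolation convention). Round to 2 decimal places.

n = 17.
r = (10/100)·(17 + 1) = 1.8.
Rank 1 is 166 and rank 2 is 190.
Interpolate: 166 + 0.8·(190 − 166) = 166 + 0.8·24 = 185.2.

185.20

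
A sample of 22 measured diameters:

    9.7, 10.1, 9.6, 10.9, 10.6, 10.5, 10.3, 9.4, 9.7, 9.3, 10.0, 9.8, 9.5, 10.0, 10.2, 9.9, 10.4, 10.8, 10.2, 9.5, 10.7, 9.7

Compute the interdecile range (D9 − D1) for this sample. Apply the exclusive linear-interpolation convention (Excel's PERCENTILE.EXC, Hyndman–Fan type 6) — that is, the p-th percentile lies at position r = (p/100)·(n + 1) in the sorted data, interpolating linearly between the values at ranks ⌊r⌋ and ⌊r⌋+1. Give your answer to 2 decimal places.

Sorted: 9.3, 9.4, 9.5, 9.5, 9.6, 9.7, 9.7, 9.7, 9.8, 9.9, 10.0, 10.0, 10.1, 10.2, 10.2, 10.3, 10.4, 10.5, 10.6, 10.7, 10.8, 10.9.
n = 22.
P10: r = 2.3; ranks 2–3 are 9.4, 9.5; interpolating gives 9.43.
P90: r = 20.7; ranks 20–21 are 10.7, 10.8; interpolating gives 10.77.
Difference: 10.77 − 9.43 = 1.34.

1.34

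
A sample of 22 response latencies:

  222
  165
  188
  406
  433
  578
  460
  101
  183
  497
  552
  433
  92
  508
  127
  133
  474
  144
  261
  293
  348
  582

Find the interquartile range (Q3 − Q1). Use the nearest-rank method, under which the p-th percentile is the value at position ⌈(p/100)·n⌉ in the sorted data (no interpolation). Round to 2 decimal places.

Sorted: 92, 101, 127, 133, 144, 165, 183, 188, 222, 261, 293, 348, 406, 433, 433, 460, 474, 497, 508, 552, 578, 582.
n = 22.
P25: rank ⌈25/100·22⌉ = 6 → 165.
P75: rank ⌈75/100·22⌉ = 17 → 474.
Difference: 474 − 165 = 309.

309.00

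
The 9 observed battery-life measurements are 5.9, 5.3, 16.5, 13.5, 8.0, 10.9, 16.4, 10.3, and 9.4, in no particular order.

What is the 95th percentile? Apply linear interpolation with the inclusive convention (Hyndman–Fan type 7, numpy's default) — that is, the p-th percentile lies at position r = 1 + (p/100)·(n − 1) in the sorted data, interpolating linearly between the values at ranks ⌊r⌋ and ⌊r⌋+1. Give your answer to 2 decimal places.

16.46

Sorted: 5.3, 5.9, 8.0, 9.4, 10.3, 10.9, 13.5, 16.4, 16.5.
n = 9.
r = 1 + (95/100)·(9 − 1) = 1 + 7.6 = 8.6.
Rank 8 is 16.4 and rank 9 is 16.5.
Interpolate: 16.4 + 0.6·(16.5 − 16.4) = 16.4 + 0.6·0.1 = 16.46.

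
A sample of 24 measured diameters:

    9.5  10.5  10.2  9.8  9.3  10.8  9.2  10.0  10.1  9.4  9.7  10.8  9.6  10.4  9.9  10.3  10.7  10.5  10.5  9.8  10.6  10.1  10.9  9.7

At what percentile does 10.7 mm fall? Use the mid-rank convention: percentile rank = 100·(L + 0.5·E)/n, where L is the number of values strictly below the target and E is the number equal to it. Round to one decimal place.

85.4

Sorted: 9.2, 9.3, 9.4, 9.5, 9.6, 9.7, 9.7, 9.8, 9.8, 9.9, 10.0, 10.1, 10.1, 10.2, 10.3, 10.4, 10.5, 10.5, 10.5, 10.6, 10.7, 10.8, 10.8, 10.9.
Count below 10.7: L = 20; count equal: E = 1; n = 24.
Percentile rank = 100·(20 + 0.5·1)/24 = 100·20.5/24 = 85.42.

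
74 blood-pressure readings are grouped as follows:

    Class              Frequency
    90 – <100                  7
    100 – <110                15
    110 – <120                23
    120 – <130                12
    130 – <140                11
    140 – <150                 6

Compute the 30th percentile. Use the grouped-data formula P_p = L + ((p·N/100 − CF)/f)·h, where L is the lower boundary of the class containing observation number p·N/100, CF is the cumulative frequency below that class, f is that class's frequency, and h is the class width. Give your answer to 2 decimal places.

N = 74; target position k = 30/100 · 74 = 22.2.
Cumulative frequencies: 7, 22, 45, 57, 68, 74.
Observation 22.2 falls in the class 110 – <120.
L = 110, CF = 22, f = 23, h = 10.
P30 = 110 + ((22.2 − 22)/23)·10 = 110 + 0.0869565 = 110.087.

110.09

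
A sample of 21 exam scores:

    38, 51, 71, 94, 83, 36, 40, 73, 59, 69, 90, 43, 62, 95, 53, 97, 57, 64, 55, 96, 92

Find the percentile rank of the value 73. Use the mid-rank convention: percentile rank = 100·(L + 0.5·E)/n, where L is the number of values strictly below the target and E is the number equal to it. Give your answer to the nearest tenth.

64.3

Sorted: 36, 38, 40, 43, 51, 53, 55, 57, 59, 62, 64, 69, 71, 73, 83, 90, 92, 94, 95, 96, 97.
Count below 73: L = 13; count equal: E = 1; n = 21.
Percentile rank = 100·(13 + 0.5·1)/21 = 100·13.5/21 = 64.29.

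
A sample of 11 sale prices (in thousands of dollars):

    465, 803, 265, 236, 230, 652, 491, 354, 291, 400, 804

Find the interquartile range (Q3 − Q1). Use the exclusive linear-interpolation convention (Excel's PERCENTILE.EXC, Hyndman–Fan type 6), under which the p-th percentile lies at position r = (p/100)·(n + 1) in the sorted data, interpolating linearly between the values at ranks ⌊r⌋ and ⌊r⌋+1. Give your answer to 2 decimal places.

387.00

Sorted: 230, 236, 265, 291, 354, 400, 465, 491, 652, 803, 804.
n = 11.
P25: r = 3 (integer) → 265.
P75: r = 9 (integer) → 652.
Difference: 652 − 265 = 387.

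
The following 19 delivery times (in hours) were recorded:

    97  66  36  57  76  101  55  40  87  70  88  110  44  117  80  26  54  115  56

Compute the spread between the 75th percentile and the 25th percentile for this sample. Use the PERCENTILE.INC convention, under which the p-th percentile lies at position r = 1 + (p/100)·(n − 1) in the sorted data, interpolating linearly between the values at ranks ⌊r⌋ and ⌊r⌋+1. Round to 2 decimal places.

Sorted: 26, 36, 40, 44, 54, 55, 56, 57, 66, 70, 76, 80, 87, 88, 97, 101, 110, 115, 117.
n = 19.
P25: r = 5.5; ranks 5–6 are 54, 55; interpolating gives 54.5.
P75: r = 14.5; ranks 14–15 are 88, 97; interpolating gives 92.5.
Difference: 92.5 − 54.5 = 38.

38.00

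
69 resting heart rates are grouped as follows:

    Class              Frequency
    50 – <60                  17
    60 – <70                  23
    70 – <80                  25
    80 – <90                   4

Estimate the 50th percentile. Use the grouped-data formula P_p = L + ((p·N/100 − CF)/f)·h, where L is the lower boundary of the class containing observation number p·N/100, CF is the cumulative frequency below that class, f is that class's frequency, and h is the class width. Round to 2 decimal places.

67.61

N = 69; target position k = 50/100 · 69 = 34.5.
Cumulative frequencies: 17, 40, 65, 69.
Observation 34.5 falls in the class 60 – <70.
L = 60, CF = 17, f = 23, h = 10.
P50 = 60 + ((34.5 − 17)/23)·10 = 60 + 7.6087 = 67.6087.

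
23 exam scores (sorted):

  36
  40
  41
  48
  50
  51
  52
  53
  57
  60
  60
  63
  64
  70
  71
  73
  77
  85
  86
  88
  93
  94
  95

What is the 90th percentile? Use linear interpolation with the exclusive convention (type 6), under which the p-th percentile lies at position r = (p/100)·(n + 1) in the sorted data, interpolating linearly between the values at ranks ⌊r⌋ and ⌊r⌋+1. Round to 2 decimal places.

n = 23.
r = (90/100)·(23 + 1) = 21.6.
Rank 21 is 93 and rank 22 is 94.
Interpolate: 93 + 0.6·(94 − 93) = 93 + 0.6·1 = 93.6.

93.60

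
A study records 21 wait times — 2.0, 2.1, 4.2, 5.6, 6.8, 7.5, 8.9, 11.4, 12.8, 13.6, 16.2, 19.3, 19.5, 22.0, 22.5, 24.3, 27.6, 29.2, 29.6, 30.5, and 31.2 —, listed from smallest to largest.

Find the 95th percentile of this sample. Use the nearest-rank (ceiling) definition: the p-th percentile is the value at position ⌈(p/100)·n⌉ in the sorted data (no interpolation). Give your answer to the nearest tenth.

n = 21.
Position = ⌈95/100 · 21⌉ = ⌈19.95⌉ = 20.
The value at rank 20 is 30.5.

30.5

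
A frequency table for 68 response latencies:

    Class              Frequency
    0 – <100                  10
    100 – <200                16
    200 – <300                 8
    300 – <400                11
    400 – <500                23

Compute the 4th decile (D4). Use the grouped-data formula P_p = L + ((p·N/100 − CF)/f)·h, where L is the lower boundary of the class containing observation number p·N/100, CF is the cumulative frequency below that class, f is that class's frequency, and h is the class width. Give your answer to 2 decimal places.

215.00

N = 68; target position k = 40/100 · 68 = 27.2.
Cumulative frequencies: 10, 26, 34, 45, 68.
Observation 27.2 falls in the class 200 – <300.
L = 200, CF = 26, f = 8, h = 100.
P40 = 200 + ((27.2 − 26)/8)·100 = 200 + 15 = 215.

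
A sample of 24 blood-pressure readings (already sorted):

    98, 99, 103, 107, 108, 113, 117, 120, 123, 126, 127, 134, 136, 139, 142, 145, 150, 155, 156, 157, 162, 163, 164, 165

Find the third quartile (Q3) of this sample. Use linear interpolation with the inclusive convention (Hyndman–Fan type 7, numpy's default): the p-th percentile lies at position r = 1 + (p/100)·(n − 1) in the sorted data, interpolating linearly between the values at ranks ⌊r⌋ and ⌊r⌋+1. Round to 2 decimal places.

n = 24.
r = 1 + (75/100)·(24 − 1) = 1 + 17.25 = 18.25.
Rank 18 is 155 and rank 19 is 156.
Interpolate: 155 + 0.25·(156 − 155) = 155 + 0.25·1 = 155.25.

155.25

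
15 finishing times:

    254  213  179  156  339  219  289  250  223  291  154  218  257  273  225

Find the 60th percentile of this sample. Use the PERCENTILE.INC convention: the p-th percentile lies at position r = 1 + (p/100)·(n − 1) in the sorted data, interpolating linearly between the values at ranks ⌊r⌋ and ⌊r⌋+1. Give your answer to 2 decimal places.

251.60

Sorted: 154, 156, 179, 213, 218, 219, 223, 225, 250, 254, 257, 273, 289, 291, 339.
n = 15.
r = 1 + (60/100)·(15 − 1) = 1 + 8.4 = 9.4.
Rank 9 is 250 and rank 10 is 254.
Interpolate: 250 + 0.4·(254 − 250) = 250 + 0.4·4 = 251.6.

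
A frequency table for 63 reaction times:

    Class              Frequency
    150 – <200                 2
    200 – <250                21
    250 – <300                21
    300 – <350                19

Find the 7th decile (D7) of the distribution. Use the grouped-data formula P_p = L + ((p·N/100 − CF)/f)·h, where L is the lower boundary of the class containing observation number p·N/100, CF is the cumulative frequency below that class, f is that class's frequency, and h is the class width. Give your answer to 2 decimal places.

N = 63; target position k = 70/100 · 63 = 44.1.
Cumulative frequencies: 2, 23, 44, 63.
Observation 44.1 falls in the class 300 – <350.
L = 300, CF = 44, f = 19, h = 50.
P70 = 300 + ((44.1 − 44)/19)·50 = 300 + 0.263158 = 300.263.

300.26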